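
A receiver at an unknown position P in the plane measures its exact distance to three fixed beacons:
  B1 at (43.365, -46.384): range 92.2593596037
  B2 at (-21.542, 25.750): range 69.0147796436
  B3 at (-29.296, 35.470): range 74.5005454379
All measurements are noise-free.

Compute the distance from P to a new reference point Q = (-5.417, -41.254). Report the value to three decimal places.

eq1: (x − 43.365)² + (y + 46.384)² = 92.2593596037²
eq2: (x + 21.542)² + (y − 25.750)² = 69.0147796436²
eq3: (x + 29.296)² + (y − 35.470)² = 74.5005454379²
eq3−eq1, eq3−eq2 (x²,y² cancel):
  145.322·x − 163.708·y = -1045.835999
  15.508·x − 19.440·y = -201.964791
det = 145.322·-19.440 − -163.708·15.508 = -286.276016
x = (-1045.835999·-19.440 − -163.708·-201.964791) / -286.276016 = 44.475260
y = (145.322·-201.964791 − -1045.835999·15.508) / -286.276016 = 45.868679
|P − Q| = √((44.475260 − -5.417)² + (45.868679 − -41.254)²) = 100.397205

100.397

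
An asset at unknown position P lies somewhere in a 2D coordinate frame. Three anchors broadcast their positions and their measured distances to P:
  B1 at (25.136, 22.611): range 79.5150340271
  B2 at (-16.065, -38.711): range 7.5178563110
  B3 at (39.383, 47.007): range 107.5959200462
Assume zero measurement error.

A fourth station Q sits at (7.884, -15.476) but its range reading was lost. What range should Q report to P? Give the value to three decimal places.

eq1: (x − 25.136)² + (y − 22.611)² = 79.5150340271²
eq2: (x + 16.065)² + (y + 38.711)² = 7.5178563110²
eq3: (x − 39.383)² + (y − 47.007)² = 107.5959200462²
eq3−eq1, eq3−eq2 (x²,y² cancel):
  -28.494·x − 48.792·y = 2636.638453
  -110.896·x − 171.436·y = 9516.310855
det = -28.494·-171.436 − -48.792·-110.896 = -525.940248
x = (2636.638453·-171.436 − -48.792·9516.310855) / -525.940248 = -23.396364
y = (-28.494·9516.310855 − 2636.638453·-110.896) / -525.940248 = -40.375112
|P − Q| = √((-23.396364 − 7.884)² + (-40.375112 − -15.476)²) = 39.980332

39.980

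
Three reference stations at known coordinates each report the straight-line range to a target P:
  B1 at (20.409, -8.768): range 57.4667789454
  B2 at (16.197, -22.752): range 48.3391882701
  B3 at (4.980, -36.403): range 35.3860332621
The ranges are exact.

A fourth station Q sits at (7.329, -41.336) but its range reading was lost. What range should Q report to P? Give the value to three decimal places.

38.157

eq1: (x − 20.409)² + (y + 8.768)² = 57.4667789454²
eq2: (x − 16.197)² + (y + 22.752)² = 48.3391882701²
eq3: (x − 4.980)² + (y + 36.403)² = 35.3860332621²
eq2−eq3, eq2−eq1 (x²,y² cancel):
  -22.434·x − 27.302·y = 1654.488269
  8.424·x + 27.968·y = -1252.344768
det = -22.434·27.968 − -27.302·8.424 = -397.442064
x = (1654.488269·27.968 − -27.302·-1252.344768) / -397.442064 = -30.397414
y = (-22.434·-1252.344768 − 1654.488269·8.424) / -397.442064 = -35.622031
|P − Q| = √((-30.397414 − 7.329)² + (-35.622031 − -41.336)²) = 38.156674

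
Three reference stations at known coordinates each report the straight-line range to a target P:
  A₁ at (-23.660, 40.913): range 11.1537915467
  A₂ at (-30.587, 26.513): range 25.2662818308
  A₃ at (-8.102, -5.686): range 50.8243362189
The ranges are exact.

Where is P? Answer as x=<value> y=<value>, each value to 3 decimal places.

eq1: (x + 23.660)² + (y − 40.913)² = 11.1537915467²
eq2: (x + 30.587)² + (y − 26.513)² = 25.2662818308²
eq3: (x + 8.102)² + (y + 5.686)² = 50.8243362189²
eq3−eq1, eq3−eq2 (x²,y² cancel):
  -31.116·x + 93.198·y = 4594.402255
  -44.970·x + 64.398·y = 3485.258893
det = -31.116·64.398 − 93.198·-44.970 = 2187.305892
x = (4594.402255·64.398 − 93.198·3485.258893) / 2187.305892 = -13.234931
y = (-31.116·3485.258893 − 4594.402255·-44.970) / 2187.305892 = 44.878475

x=-13.235 y=44.878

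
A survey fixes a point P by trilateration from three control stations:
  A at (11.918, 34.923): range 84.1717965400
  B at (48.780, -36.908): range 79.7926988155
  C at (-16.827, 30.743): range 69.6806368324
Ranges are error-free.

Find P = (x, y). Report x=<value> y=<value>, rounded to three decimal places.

x=-31.011 y=-37.479

eq1: (x − 11.918)² + (y − 34.923)² = 84.1717965400²
eq2: (x − 48.780)² + (y + 36.908)² = 79.7926988155²
eq3: (x + 16.827)² + (y − 30.743)² = 69.6806368324²
eq3−eq2, eq3−eq1 (x²,y² cancel):
  131.214·x − 135.302·y = 1001.925251
  57.490·x + 8.360·y = -2096.125508
det = 131.214·8.360 − -135.302·57.490 = 8875.461020
x = (1001.925251·8.360 − -135.302·-2096.125508) / 8875.461020 = -31.010657
y = (131.214·-2096.125508 − 1001.925251·57.490) / 8875.461020 = -37.478808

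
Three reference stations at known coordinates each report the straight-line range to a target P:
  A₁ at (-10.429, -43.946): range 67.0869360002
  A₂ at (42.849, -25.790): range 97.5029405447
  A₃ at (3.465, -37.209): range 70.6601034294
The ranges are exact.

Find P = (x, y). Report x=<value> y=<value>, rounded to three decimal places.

x=-46.872 y=12.379

eq1: (x + 10.429)² + (y + 43.946)² = 67.0869360002²
eq2: (x − 42.849)² + (y + 25.790)² = 97.5029405447²
eq3: (x − 3.465)² + (y + 37.209)² = 70.6601034294²
eq2−eq3, eq2−eq1 (x²,y² cancel):
  -78.768·x − 22.838·y = 3409.328203
  -106.556·x − 36.312·y = 4545.020489
det = -78.768·-36.312 − -22.838·-106.556 = 426.697688
x = (3409.328203·-36.312 − -22.838·4545.020489) / 426.697688 = -46.872407
y = (-78.768·4545.020489 − 3409.328203·-106.556) / 426.697688 = 12.379261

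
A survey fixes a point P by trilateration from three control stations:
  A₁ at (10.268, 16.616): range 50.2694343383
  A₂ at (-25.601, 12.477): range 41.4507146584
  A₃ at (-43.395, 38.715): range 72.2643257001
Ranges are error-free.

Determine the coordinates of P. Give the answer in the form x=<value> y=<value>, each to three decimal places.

eq1: (x − 10.268)² + (y − 16.616)² = 50.2694343383²
eq2: (x + 25.601)² + (y − 12.477)² = 41.4507146584²
eq3: (x + 43.395)² + (y − 38.715)² = 72.2643257001²
eq2−eq3, eq2−eq1 (x²,y² cancel):
  -35.588·x + 52.476·y = -933.080503
  71.738·x + 8.278·y = -1238.417733
det = -35.588·8.278 − 52.476·71.738 = -4059.120752
x = (-933.080503·8.278 − 52.476·-1238.417733) / -4059.120752 = -14.107284
y = (-35.588·-1238.417733 − -933.080503·71.738) / -4059.120752 = -27.348322

x=-14.107 y=-27.348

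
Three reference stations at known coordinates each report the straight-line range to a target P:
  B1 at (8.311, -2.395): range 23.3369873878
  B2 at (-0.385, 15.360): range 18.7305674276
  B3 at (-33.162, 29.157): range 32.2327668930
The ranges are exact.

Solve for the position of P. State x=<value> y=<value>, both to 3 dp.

x=-14.407 y=2.942

eq1: (x − 8.311)² + (y + 2.395)² = 23.3369873878²
eq2: (x + 0.385)² + (y − 15.360)² = 18.7305674276²
eq3: (x + 33.162)² + (y − 29.157)² = 32.2327668930²
eq3−eq2, eq3−eq1 (x²,y² cancel):
  65.554·x − 27.594·y = -1025.653963
  82.946·x − 63.104·y = -1380.703866
det = 65.554·-63.104 − -27.594·82.946 = -1847.907692
x = (-1025.653963·-63.104 − -27.594·-1380.703866) / -1847.907692 = -14.407497
y = (65.554·-1380.703866 − -1025.653963·82.946) / -1847.907692 = 2.942121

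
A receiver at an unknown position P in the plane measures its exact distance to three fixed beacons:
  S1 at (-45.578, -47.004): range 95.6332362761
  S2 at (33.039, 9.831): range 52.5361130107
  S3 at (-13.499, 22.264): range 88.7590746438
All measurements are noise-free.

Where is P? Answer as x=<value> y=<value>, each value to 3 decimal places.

x=49.796 y=-39.961

eq1: (x + 45.578)² + (y + 47.004)² = 95.6332362761²
eq2: (x − 33.039)² + (y − 9.831)² = 52.5361130107²
eq3: (x + 13.499)² + (y − 22.264)² = 88.7590746438²
eq2−eq3, eq2−eq1 (x²,y² cancel):
  -93.076·x + 24.866·y = -5628.445546
  -157.234·x − 113.670·y = -3287.166692
det = -93.076·-113.670 − 24.866·-157.234 = 14489.729564
x = (-5628.445546·-113.670 − 24.866·-3287.166692) / 14489.729564 = 49.795553
y = (-93.076·-3287.166692 − -5628.445546·-157.234) / 14489.729564 = -39.961179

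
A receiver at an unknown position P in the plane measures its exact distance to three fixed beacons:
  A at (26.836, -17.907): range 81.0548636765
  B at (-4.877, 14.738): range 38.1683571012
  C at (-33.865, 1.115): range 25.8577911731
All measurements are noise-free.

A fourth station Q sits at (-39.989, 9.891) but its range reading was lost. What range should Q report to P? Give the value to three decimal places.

16.024

eq1: (x − 26.836)² + (y + 17.907)² = 81.0548636765²
eq2: (x + 4.877)² + (y − 14.738)² = 38.1683571012²
eq3: (x + 33.865)² + (y − 1.115)² = 25.8577911731²
eq3−eq2, eq3−eq1 (x²,y² cancel):
  57.976·x + 27.246·y = -1695.285796
  121.402·x − 38.044·y = -6008.515466
det = 57.976·-38.044 − 27.246·121.402 = -5513.357836
x = (-1695.285796·-38.044 − 27.246·-6008.515466) / -5513.357836 = -41.391013
y = (57.976·-6008.515466 − -1695.285796·121.402) / -5513.357836 = 25.853320
|P − Q| = √((-41.391013 − -39.989)² + (25.853320 − 9.891)²) = 16.023773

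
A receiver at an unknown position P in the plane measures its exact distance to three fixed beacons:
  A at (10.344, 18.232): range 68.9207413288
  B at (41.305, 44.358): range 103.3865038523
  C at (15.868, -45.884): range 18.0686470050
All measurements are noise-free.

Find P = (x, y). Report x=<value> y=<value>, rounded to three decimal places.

x=-1.813 y=-49.608

eq1: (x − 10.344)² + (y − 18.232)² = 68.9207413288²
eq2: (x − 41.305)² + (y − 44.358)² = 103.3865038523²
eq3: (x − 15.868)² + (y + 45.884)² = 18.0686470050²
eq2−eq3, eq2−eq1 (x²,y² cancel):
  -50.874·x − 180.484·y = 9045.692865
  -61.922·x − 52.252·y = 2704.369564
det = -50.874·-52.252 − -180.484·-61.922 = -8517.662000
x = (9045.692865·-52.252 − -180.484·2704.369564) / -8517.662000 = -1.812691
y = (-50.874·2704.369564 − 9045.692865·-61.922) / -8517.662000 = -49.608131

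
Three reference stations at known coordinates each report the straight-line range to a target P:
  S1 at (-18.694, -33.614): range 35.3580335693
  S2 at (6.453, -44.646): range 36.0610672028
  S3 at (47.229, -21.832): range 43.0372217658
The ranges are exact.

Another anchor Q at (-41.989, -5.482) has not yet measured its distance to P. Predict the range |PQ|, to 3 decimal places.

eq1: (x + 18.694)² + (y + 33.614)² = 35.3580335693²
eq2: (x − 6.453)² + (y + 44.646)² = 36.0610672028²
eq3: (x − 47.229)² + (y + 21.832)² = 43.0372217658²
eq2−eq3, eq2−eq1 (x²,y² cancel):
  81.552·x + 45.628·y = 120.506250
  -50.294·x + 22.064·y = -505.329863
det = 81.552·22.064 − 45.628·-50.294 = 4094.177960
x = (120.506250·22.064 − 45.628·-505.329863) / 4094.177960 = 6.281124
y = (81.552·-505.329863 − 120.506250·-50.294) / 4094.177960 = -8.585342
|P − Q| = √((6.281124 − -41.989)² + (-8.585342 − -5.482)²) = 48.369780

48.370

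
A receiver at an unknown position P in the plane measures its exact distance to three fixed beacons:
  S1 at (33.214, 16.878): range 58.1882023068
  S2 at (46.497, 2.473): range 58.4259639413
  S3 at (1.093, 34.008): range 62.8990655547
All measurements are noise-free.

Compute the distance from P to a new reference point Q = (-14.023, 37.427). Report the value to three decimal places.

eq1: (x − 33.214)² + (y − 16.878)² = 58.1882023068²
eq2: (x − 46.497)² + (y − 2.473)² = 58.4259639413²
eq3: (x − 1.093)² + (y − 34.008)² = 62.8990655547²
eq2−eq1, eq2−eq3 (x²,y² cancel):
  -26.566·x + 28.810·y = -752.323683
  -90.808·x + 63.070·y = -1553.047210
det = -26.566·63.070 − 28.810·-90.808 = 940.660860
x = (-752.323683·63.070 − 28.810·-1553.047210) / 940.660860 = -2.876451
y = (-26.566·-1553.047210 − -752.323683·-90.808) / 940.660860 = -28.765688
|P − Q| = √((-2.876451 − -14.023)² + (-28.765688 − 37.427)²) = 67.124642

67.125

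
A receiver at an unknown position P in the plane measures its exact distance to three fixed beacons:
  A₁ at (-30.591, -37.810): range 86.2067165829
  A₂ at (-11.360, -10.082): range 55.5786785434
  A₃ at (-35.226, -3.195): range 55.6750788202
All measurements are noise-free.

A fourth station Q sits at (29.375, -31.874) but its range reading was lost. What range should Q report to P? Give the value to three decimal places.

85.859

eq1: (x + 30.591)² + (y + 37.810)² = 86.2067165829²
eq2: (x + 11.360)² + (y + 10.082)² = 55.5786785434²
eq3: (x + 35.226)² + (y + 3.195)² = 55.6750788202²
eq2−eq1, eq2−eq3 (x²,y² cancel):
  -38.462·x − 55.456·y = -2207.899418
  -47.732·x + 13.774·y = 1009.657884
det = -38.462·13.774 − -55.456·-47.732 = -3176.801380
x = (-2207.899418·13.774 − -55.456·1009.657884) / -3176.801380 = -8.052118
y = (-38.462·1009.657884 − -2207.899418·-47.732) / -3176.801380 = 45.398153
|P − Q| = √((-8.052118 − 29.375)² + (45.398153 − -31.874)²) = 85.859041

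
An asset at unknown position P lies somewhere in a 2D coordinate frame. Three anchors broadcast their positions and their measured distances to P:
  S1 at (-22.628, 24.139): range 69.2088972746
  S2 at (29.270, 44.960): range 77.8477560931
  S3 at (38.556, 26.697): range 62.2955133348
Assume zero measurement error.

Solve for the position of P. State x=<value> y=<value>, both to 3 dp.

eq1: (x + 22.628)² + (y − 24.139)² = 69.2088972746²
eq2: (x − 29.270)² + (y − 44.960)² = 77.8477560931²
eq3: (x − 38.556)² + (y − 26.697)² = 62.2955133348²
eq1−eq3, eq1−eq2 (x²,y² cancel):
  122.368·x + 5.116·y = 2013.717720
  103.796·x + 41.642·y = 513.015128
det = 122.368·41.642 − 5.116·103.796 = 4564.627920
x = (2013.717720·41.642 − 5.116·513.015128) / 4564.627920 = 17.795678
y = (122.368·513.015128 − 2013.717720·103.796) / 4564.627920 = -32.037487

x=17.796 y=-32.037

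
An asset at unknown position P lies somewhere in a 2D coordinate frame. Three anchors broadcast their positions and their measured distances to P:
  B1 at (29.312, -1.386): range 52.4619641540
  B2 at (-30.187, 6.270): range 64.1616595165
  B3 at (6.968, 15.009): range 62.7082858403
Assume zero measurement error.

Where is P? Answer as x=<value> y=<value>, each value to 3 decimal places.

x=4.583 y=-47.654

eq1: (x − 29.312)² + (y + 1.386)² = 52.4619641540²
eq2: (x + 30.187)² + (y − 6.270)² = 64.1616595165²
eq3: (x − 6.968)² + (y − 15.009)² = 62.7082858403²
eq3−eq1, eq3−eq2 (x²,y² cancel):
  44.688·x − 32.790·y = 1767.362665
  -74.310·x − 17.478·y = 492.355325
det = 44.688·-17.478 − -32.790·-74.310 = -3217.681764
x = (1767.362665·-17.478 − -32.790·492.355325) / -3217.681764 = 4.582689
y = (44.688·492.355325 − 1767.362665·-74.310) / -3217.681764 = -47.653903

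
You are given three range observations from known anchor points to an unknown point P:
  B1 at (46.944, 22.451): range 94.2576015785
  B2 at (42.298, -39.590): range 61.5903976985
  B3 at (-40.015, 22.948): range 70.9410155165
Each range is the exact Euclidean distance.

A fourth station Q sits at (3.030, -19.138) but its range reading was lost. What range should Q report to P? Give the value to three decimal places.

eq1: (x − 46.944)² + (y − 22.451)² = 94.2576015785²
eq2: (x − 42.298)² + (y + 39.590)² = 61.5903976985²
eq3: (x + 40.015)² + (y − 22.948)² = 70.9410155165²
eq2−eq1, eq2−eq3 (x²,y² cancel):
  9.292·x + 124.082·y = -5739.820734
  -164.626·x + 125.076·y = -2467.928569
det = 9.292·125.076 − 124.082·-164.626 = 21589.329524
x = (-5739.820734·125.076 − 124.082·-2467.928569) / 21589.329524 = -19.069064
y = (9.292·-2467.928569 − -5739.820734·-164.626) / 21589.329524 = -44.830282
|P − Q| = √((-19.069064 − 3.030)² + (-44.830282 − -19.138)²) = 33.888965

33.889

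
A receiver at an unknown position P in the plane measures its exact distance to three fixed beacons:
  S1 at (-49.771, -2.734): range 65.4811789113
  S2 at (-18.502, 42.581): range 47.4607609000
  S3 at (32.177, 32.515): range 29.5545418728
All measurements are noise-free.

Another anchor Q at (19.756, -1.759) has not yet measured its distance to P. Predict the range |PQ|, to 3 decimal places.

eq1: (x + 49.771)² + (y + 2.734)² = 65.4811789113²
eq2: (x + 18.502)² + (y − 42.581)² = 47.4607609000²
eq3: (x − 32.177)² + (y − 32.515)² = 29.5545418728²
eq2−eq1, eq2−eq3 (x²,y² cancel):
  -62.538·x − 90.630·y = -1706.099334
  101.358·x − 20.132·y = 1316.171869
det = -62.538·-20.132 − -90.630·101.358 = 10445.090556
x = (-1706.099334·-20.132 − -90.630·1316.171869) / 10445.090556 = 14.708522
y = (-62.538·1316.171869 − -1706.099334·101.358) / 10445.090556 = 8.675469
|P − Q| = √((14.708522 − 19.756)² + (8.675469 − -1.759)²) = 11.591168

11.591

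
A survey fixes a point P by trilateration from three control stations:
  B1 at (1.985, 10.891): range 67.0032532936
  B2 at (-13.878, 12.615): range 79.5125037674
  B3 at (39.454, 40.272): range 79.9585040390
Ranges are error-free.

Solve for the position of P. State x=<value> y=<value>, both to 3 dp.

x=46.264 y=-39.396

eq1: (x − 1.985)² + (y − 10.891)² = 67.0032532936²
eq2: (x + 13.878)² + (y − 12.615)² = 79.5125037674²
eq3: (x − 39.454)² + (y − 40.272)² = 79.9585040390²
eq1−eq3, eq1−eq2 (x²,y² cancel):
  74.938·x + 58.762·y = 1151.971578
  -31.726·x + 3.448·y = -1603.619300
det = 74.938·3.448 − 58.762·-31.726 = 2122.669436
x = (1151.971578·3.448 − 58.762·-1603.619300) / 2122.669436 = 46.264328
y = (74.938·-1603.619300 − 1151.971578·-31.726) / 2122.669436 = -39.395947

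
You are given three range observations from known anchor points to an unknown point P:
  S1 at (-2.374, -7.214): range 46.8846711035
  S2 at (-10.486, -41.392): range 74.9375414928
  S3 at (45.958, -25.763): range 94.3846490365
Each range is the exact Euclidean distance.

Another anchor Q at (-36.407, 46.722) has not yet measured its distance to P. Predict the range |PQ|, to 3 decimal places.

17.112

eq1: (x + 2.374)² + (y + 7.214)² = 46.8846711035²
eq2: (x + 10.486)² + (y + 41.392)² = 74.9375414928²
eq3: (x − 45.958)² + (y + 25.763)² = 94.3846490365²
eq3−eq1, eq3−eq2 (x²,y² cancel):
  -96.664·x + 37.098·y = 3992.097328
  -112.888·x − 31.258·y = 2340.210776
det = -96.664·-31.258 − 37.098·-112.888 = 7209.442336
x = (3992.097328·-31.258 − 37.098·2340.210776) / 7209.442336 = -29.350691
y = (-96.664·2340.210776 − 3992.097328·-112.888) / 7209.442336 = 31.132193
|P − Q| = √((-29.350691 − -36.407)² + (31.132193 − 46.722)²) = 17.112381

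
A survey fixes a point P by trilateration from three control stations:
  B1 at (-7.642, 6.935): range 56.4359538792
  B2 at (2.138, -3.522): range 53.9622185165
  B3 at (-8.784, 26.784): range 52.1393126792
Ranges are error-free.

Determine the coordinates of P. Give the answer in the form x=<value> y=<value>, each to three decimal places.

x=43.136 y=31.565

eq1: (x + 7.642)² + (y − 6.935)² = 56.4359538792²
eq2: (x − 2.138)² + (y + 3.522)² = 53.9622185165²
eq3: (x + 8.784)² + (y − 26.784)² = 52.1393126792²
eq2−eq1, eq2−eq3 (x²,y² cancel):
  -19.560·x + 20.914·y = -183.577002
  -21.844·x + 60.612·y = 970.978885
det = -19.560·60.612 − 20.914·-21.844 = -728.725304
x = (-183.577002·60.612 − 20.914·970.978885) / -728.725304 = 43.135625
y = (-19.560·970.978885 − -183.577002·-21.844) / -728.725304 = 31.565259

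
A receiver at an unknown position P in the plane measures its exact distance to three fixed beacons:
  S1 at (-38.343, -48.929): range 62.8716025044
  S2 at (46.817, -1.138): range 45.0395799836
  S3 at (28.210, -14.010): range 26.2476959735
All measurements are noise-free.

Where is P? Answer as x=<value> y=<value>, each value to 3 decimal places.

eq1: (x + 38.343)² + (y + 48.929)² = 62.8716025044²
eq2: (x − 46.817)² + (y + 1.138)² = 45.0395799836²
eq3: (x − 28.210)² + (y + 14.010)² = 26.2476959735²
eq2−eq3, eq2−eq1 (x²,y² cancel):
  -37.214·x − 25.744·y = 138.579888
  -170.320·x − 95.582·y = -253.168479
det = -37.214·-95.582 − -25.744·-170.320 = -827.729532
x = (138.579888·-95.582 − -25.744·-253.168479) / -827.729532 = 23.876534
y = (-37.214·-253.168479 − 138.579888·-170.320) / -827.729532 = -39.897499

x=23.877 y=-39.897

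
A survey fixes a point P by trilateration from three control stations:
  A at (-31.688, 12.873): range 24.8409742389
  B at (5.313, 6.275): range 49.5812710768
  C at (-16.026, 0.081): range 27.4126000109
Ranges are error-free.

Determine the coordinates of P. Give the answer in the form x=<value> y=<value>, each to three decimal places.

eq1: (x + 31.688)² + (y − 12.873)² = 24.8409742389²
eq2: (x − 5.313)² + (y − 6.275)² = 49.5812710768²
eq3: (x + 16.026)² + (y − 0.081)² = 27.4126000109²
eq2−eq1, eq2−eq3 (x²,y² cancel):
  -74.002·x + 13.196·y = 2943.468319
  -42.678·x − 12.388·y = 1896.087445
det = -74.002·-12.388 − 13.196·-42.678 = 1479.915664
x = (2943.468319·-12.388 − 13.196·1896.087445) / 1479.915664 = -41.545918
y = (-74.002·1896.087445 − 2943.468319·-42.678) / 1479.915664 = -9.928216

x=-41.546 y=-9.928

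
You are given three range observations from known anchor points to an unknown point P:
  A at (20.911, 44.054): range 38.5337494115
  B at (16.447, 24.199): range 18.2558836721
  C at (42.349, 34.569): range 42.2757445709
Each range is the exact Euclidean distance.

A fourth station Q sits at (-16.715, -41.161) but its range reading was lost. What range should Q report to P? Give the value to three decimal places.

eq1: (x − 20.911)² + (y − 44.054)² = 38.5337494115²
eq2: (x − 16.447)² + (y − 24.199)² = 18.2558836721²
eq3: (x − 42.349)² + (y − 34.569)² = 42.2757445709²
eq3−eq2, eq3−eq1 (x²,y² cancel):
  -51.804·x − 20.740·y = -678.396862
  -42.876·x + 18.970·y = -308.039990
det = -51.804·18.970 − -20.740·-42.876 = -1871.970120
x = (-678.396862·18.970 − -20.740·-308.039990) / -1871.970120 = 10.287524
y = (-51.804·-308.039990 − -678.396862·-42.876) / -1871.970120 = 7.013595
|P − Q| = √((10.287524 − -16.715)² + (7.013595 − -41.161)²) = 55.226152

55.226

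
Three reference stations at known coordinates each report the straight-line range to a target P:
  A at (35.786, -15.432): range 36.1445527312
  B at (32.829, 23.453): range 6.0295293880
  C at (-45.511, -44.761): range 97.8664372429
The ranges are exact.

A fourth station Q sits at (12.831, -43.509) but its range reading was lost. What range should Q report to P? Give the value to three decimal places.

eq1: (x − 35.786)² + (y + 15.432)² = 36.1445527312²
eq2: (x − 32.829)² + (y − 23.453)² = 6.0295293880²
eq3: (x + 45.511)² + (y + 44.761)² = 97.8664372429²
eq1−eq2, eq1−eq3 (x²,y² cancel):
  -5.914·x + 77.770·y = 1379.075497
  -162.594·x − 58.658·y = -5715.397024
det = -5.914·-58.658 − 77.770·-162.594 = 12991.838792
x = (1379.075497·-58.658 − 77.770·-5715.397024) / 12991.838792 = 27.986232
y = (-5.914·-5715.397024 − 1379.075497·-162.594) / 12991.838792 = 19.860950
|P − Q| = √((27.986232 − 12.831)² + (19.860950 − -43.509)²) = 65.156977

65.157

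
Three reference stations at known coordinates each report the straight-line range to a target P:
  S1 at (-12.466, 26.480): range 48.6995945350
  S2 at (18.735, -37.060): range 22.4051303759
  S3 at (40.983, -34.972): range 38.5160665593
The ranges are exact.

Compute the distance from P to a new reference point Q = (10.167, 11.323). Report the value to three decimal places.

eq1: (x + 12.466)² + (y − 26.480)² = 48.6995945350²
eq2: (x − 18.735)² + (y + 37.060)² = 22.4051303759²
eq3: (x − 40.983)² + (y + 34.972)² = 38.5160665593²
eq2−eq3, eq2−eq1 (x²,y² cancel):
  44.496·x + 4.176·y = 196.705732
  -62.402·x + 127.080·y = -2737.512910
det = 44.496·127.080 − 4.176·-62.402 = 5915.142432
x = (196.705732·127.080 − 4.176·-2737.512910) / 5915.142432 = 6.158638
y = (44.496·-2737.512910 − 196.705732·-62.402) / 5915.142432 = -18.517482
|P − Q| = √((6.158638 − 10.167)² + (-18.517482 − 11.323)²) = 30.108493

30.108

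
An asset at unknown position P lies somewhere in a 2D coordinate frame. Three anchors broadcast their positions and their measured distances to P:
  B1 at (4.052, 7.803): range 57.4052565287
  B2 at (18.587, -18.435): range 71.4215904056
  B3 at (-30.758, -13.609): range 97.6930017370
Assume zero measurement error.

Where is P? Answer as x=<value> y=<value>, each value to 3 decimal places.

eq1: (x − 4.052)² + (y − 7.803)² = 57.4052565287²
eq2: (x − 18.587)² + (y + 18.435)² = 71.4215904056²
eq3: (x + 30.758)² + (y + 13.609)² = 97.6930017370²
eq2−eq3, eq2−eq1 (x²,y² cancel):
  -98.690·x + 9.652·y = -3996.945361
  -29.070·x + 52.476·y = 1197.659818
det = -98.690·52.476 − 9.652·-29.070 = -4898.272800
x = (-3996.945361·52.476 − 9.652·1197.659818) / -4898.272800 = 45.179909
y = (-98.690·1197.659818 − -3996.945361·-29.070) / -4898.272800 = 47.851204

x=45.180 y=47.851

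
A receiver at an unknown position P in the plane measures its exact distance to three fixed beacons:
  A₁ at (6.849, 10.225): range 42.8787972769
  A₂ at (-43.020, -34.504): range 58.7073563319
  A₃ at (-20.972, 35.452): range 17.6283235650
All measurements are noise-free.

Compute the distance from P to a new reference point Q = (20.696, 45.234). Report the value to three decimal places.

58.788

eq1: (x − 6.849)² + (y − 10.225)² = 42.8787972769²
eq2: (x + 43.020)² + (y + 34.504)² = 58.7073563319²
eq3: (x + 20.972)² + (y − 35.452)² = 17.6283235650²
eq2−eq3, eq2−eq1 (x²,y² cancel):
  44.096·x + 139.912·y = 1791.218568
  99.738·x + 89.458·y = -1281.824558
det = 44.096·89.458 − 139.912·99.738 = -10009.803088
x = (1791.218568·89.458 − 139.912·-1281.824558) / -10009.803088 = -33.924890
y = (44.096·-1281.824558 − 1791.218568·99.738) / -10009.803088 = 23.494557
|P − Q| = √((-33.924890 − 20.696)² + (23.494557 − 45.234)²) = 58.788136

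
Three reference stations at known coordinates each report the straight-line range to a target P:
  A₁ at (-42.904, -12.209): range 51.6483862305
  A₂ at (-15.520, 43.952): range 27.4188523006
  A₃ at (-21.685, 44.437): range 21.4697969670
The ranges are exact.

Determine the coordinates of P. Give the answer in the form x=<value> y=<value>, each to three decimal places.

x=-42.565 y=39.438

eq1: (x + 42.904)² + (y + 12.209)² = 51.6483862305²
eq2: (x + 15.520)² + (y − 43.952)² = 27.4188523006²
eq3: (x + 21.685)² + (y − 44.437)² = 21.4697969670²
eq1−eq3, eq1−eq2 (x²,y² cancel):
  42.438·x + 113.292·y = 2661.676915
  54.768·x + 112.322·y = 2098.598146
det = 42.438·112.322 − 113.292·54.768 = -1438.055220
x = (2661.676915·112.322 − 113.292·2098.598146) / -1438.055220 = -42.564773
y = (42.438·2098.598146 − 2661.676915·54.768) / -1438.055220 = 39.438272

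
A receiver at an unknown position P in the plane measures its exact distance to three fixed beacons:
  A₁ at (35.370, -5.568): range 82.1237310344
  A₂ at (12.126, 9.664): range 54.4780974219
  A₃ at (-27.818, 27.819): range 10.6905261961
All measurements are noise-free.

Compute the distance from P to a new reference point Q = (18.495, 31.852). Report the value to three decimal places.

55.339

eq1: (x − 35.370)² + (y + 5.568)² = 82.1237310344²
eq2: (x − 12.126)² + (y − 9.664)² = 54.4780974219²
eq3: (x + 27.818)² + (y − 27.819)² = 10.6905261961²
eq3−eq1, eq3−eq2 (x²,y² cancel):
  126.376·x − 66.774·y = -6895.718210
  79.888·x − 36.310·y = -4160.880861
det = 126.376·-36.310 − -66.774·79.888 = 745.728752
x = (-6895.718210·-36.310 − -66.774·-4160.880861) / 745.728752 = -36.816511
y = (126.376·-4160.880861 − -6895.718210·79.888) / 745.728752 = 33.590842
|P − Q| = √((-36.816511 − 18.495)² + (33.590842 − 31.852)²) = 55.338836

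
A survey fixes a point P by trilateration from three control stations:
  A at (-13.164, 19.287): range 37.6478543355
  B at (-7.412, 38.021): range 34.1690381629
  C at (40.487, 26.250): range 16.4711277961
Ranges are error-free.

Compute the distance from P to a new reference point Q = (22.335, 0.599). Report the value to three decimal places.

eq1: (x + 13.164)² + (y − 19.287)² = 37.6478543355²
eq2: (x + 7.412)² + (y − 38.021)² = 34.1690381629²
eq3: (x − 40.487)² + (y − 26.250)² = 16.4711277961²
eq3−eq1, eq3−eq2 (x²,y² cancel):
  -107.302·x − 13.926·y = -2929.043289
  -95.798·x + 23.542·y = -1723.950602
det = -107.302·23.542 − -13.926·-95.798 = -3860.186632
x = (-2929.043289·23.542 − -13.926·-1723.950602) / -3860.186632 = 24.082585
y = (-107.302·-1723.950602 − -2929.043289·-95.798) / -3860.186632 = 24.769046
|P − Q| = √((24.082585 − 22.335)² + (24.769046 − 0.599)²) = 24.233142

24.233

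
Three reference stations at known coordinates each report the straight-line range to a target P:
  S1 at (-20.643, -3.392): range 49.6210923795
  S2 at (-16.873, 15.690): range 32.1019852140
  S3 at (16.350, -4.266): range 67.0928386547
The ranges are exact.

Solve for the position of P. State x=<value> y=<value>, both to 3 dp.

eq1: (x + 20.643)² + (y + 3.392)² = 49.6210923795²
eq2: (x + 16.873)² + (y − 15.690)² = 32.1019852140²
eq3: (x − 16.350)² + (y + 4.266)² = 67.0928386547²
eq1−eq3, eq1−eq2 (x²,y² cancel):
  73.986·x − 1.748·y = -2191.314047
  7.540·x + 38.164·y = 1524.950470
det = 73.986·38.164 − -1.748·7.540 = 2836.781624
x = (-2191.314047·38.164 − -1.748·1524.950470) / 2836.781624 = -28.540687
y = (73.986·1524.950470 − -2191.314047·7.540) / 2836.781624 = 45.596563

x=-28.541 y=45.597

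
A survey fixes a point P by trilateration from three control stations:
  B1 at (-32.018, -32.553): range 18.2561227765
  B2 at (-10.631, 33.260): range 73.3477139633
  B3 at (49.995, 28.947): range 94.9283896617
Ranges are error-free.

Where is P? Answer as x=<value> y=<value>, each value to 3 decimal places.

x=-15.322 y=-39.938

eq1: (x + 32.018)² + (y + 32.553)² = 18.2561227765²
eq2: (x + 10.631)² + (y − 33.260)² = 73.3477139633²
eq3: (x − 49.995)² + (y − 28.947)² = 94.9283896617²
eq3−eq1, eq3−eq2 (x²,y² cancel):
  -164.026·x − 123.000·y = 7425.534444
  -121.252·x + 8.626·y = 1513.328947
det = -164.026·8.626 − -123.000·-121.252 = -16328.884276
x = (7425.534444·8.626 − -123.000·1513.328947) / -16328.884276 = -15.322059
y = (-164.026·1513.328947 − 7425.534444·-121.252) / -16328.884276 = -39.937549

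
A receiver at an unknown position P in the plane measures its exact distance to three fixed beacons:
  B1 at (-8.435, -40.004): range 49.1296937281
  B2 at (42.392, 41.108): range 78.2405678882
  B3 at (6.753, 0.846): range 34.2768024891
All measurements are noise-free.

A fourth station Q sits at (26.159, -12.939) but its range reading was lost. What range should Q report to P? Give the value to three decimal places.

56.440

eq1: (x + 8.435)² + (y + 40.004)² = 49.1296937281²
eq2: (x − 42.392)² + (y − 41.108)² = 78.2405678882²
eq3: (x − 6.753)² + (y − 0.846)² = 34.2768024891²
eq2−eq3, eq2−eq1 (x²,y² cancel):
  -71.278·x − 80.524·y = 1506.056672
  -101.654·x − 162.224·y = 1892.379571
det = -71.278·-162.224 − -80.524·-101.654 = 3377.415576
x = (1506.056672·-162.224 − -80.524·1892.379571) / 3377.415576 = -27.220981
y = (-71.278·1892.379571 − 1506.056672·-101.654) / 3377.415576 = 5.392186
|P − Q| = √((-27.220981 − 26.159)² + (5.392186 − -12.939)²) = 56.439833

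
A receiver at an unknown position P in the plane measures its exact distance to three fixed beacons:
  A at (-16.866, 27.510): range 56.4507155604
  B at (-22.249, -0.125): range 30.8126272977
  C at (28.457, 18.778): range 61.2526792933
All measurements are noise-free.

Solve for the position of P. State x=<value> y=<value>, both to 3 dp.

eq1: (x + 16.866)² + (y − 27.510)² = 56.4507155604²
eq2: (x + 22.249)² + (y + 0.125)² = 30.8126272977²
eq3: (x − 28.457)² + (y − 18.778)² = 61.2526792933²
eq3−eq1, eq3−eq2 (x²,y² cancel):
  -90.646·x + 17.464·y = 444.055356
  -101.412·x − 37.806·y = 2135.092213
det = -90.646·-37.806 − 17.464·-101.412 = 5198.021844
x = (444.055356·-37.806 − 17.464·2135.092213) / 5198.021844 = -10.403036
y = (-90.646·2135.092213 − 444.055356·-101.412) / 5198.021844 = -28.569527

x=-10.403 y=-28.570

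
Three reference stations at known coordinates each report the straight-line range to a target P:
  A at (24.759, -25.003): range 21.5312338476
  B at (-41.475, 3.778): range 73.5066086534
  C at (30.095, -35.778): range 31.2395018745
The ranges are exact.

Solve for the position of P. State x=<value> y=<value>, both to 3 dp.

x=31.556 y=-4.573

eq1: (x − 24.759)² + (y + 25.003)² = 21.5312338476²
eq2: (x + 41.475)² + (y − 3.778)² = 73.5066086534²
eq3: (x − 30.095)² + (y + 35.778)² = 31.2395018745²
eq2−eq3, eq2−eq1 (x²,y² cancel):
  143.140·x − 79.112·y = 4878.640438
  132.468·x − 57.562·y = 4443.336666
det = 143.140·-57.562 − -79.112·132.468 = 2240.383736
x = (4878.640438·-57.562 − -79.112·4443.336666) / 2240.383736 = 31.555732
y = (143.140·4443.336666 − 4878.640438·132.468) / 2240.383736 = -4.572668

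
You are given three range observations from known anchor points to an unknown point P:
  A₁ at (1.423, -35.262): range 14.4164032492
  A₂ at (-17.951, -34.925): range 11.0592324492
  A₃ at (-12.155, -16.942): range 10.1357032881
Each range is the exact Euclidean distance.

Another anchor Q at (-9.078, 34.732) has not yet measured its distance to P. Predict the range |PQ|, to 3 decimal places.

61.657

eq1: (x − 1.423)² + (y + 35.262)² = 14.4164032492²
eq2: (x + 17.951)² + (y + 34.925)² = 11.0592324492²
eq3: (x + 12.155)² + (y + 16.942)² = 10.1357032881²
eq1−eq3, eq1−eq2 (x²,y² cancel):
  -27.156·x + 36.640·y = -705.557983
  -38.748·x + 0.674·y = 382.086513
det = -27.156·0.674 − 36.640·-38.748 = 1401.423576
x = (-705.557983·0.674 − 36.640·382.086513) / 1401.423576 = -10.328923
y = (-27.156·382.086513 − -705.557983·-38.748) / 1401.423576 = -26.911851
|P − Q| = √((-10.328923 − -9.078)² + (-26.911851 − 34.732)²) = 61.656542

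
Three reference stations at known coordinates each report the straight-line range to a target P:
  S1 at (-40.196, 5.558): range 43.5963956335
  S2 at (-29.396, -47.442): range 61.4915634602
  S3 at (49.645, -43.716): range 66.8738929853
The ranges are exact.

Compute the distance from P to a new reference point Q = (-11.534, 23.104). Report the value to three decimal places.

eq1: (x + 40.196)² + (y − 5.558)² = 43.5963956335²
eq2: (x + 29.396)² + (y + 47.442)² = 61.4915634602²
eq3: (x − 49.645)² + (y + 43.716)² = 66.8738929853²
eq2−eq3, eq2−eq1 (x²,y² cancel):
  158.082·x + 7.452·y = 569.941315
  -21.600·x + 106.000·y = 412.308265
det = 158.082·106.000 − 7.452·-21.600 = 16917.655200
x = (569.941315·106.000 − 7.452·412.308265) / 16917.655200 = 3.389433
y = (158.082·412.308265 − 569.941315·-21.600) / 16917.655200 = 4.580378
|P − Q| = √((3.389433 − -11.534)² + (4.580378 − 23.104)²) = 23.787254

23.787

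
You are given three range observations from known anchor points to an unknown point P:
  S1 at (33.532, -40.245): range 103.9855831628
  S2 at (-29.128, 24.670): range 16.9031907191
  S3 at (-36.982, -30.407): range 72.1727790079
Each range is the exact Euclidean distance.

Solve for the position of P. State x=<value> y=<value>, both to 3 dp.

x=-30.744 y=41.496

eq1: (x − 33.532)² + (y + 40.245)² = 103.9855831628²
eq2: (x + 29.128)² + (y − 24.670)² = 16.9031907191²
eq3: (x + 36.982)² + (y + 30.407)² = 72.1727790079²
eq3−eq2, eq3−eq1 (x²,y² cancel):
  15.708·x + 110.154·y = 4087.987484
  141.028·x − 19.676·y = -5152.290400
det = 15.708·-19.676 − 110.154·141.028 = -15843.868920
x = (4087.987484·-19.676 − 110.154·-5152.290400) / -15843.868920 = -30.744394
y = (15.708·-5152.290400 − 4087.987484·141.028) / -15843.868920 = 41.495728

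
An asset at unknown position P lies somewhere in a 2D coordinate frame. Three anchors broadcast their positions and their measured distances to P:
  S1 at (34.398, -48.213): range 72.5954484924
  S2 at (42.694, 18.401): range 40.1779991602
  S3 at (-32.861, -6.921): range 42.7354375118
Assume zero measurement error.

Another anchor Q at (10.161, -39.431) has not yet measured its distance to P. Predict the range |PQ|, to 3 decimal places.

56.962

eq1: (x − 34.398)² + (y + 48.213)² = 72.5954484924²
eq2: (x − 42.694)² + (y − 18.401)² = 40.1779991602²
eq3: (x + 32.861)² + (y + 6.921)² = 42.7354375118²
eq3−eq1, eq3−eq2 (x²,y² cancel):
  134.518·x − 82.584·y = -1063.811311
  151.110·x + 50.644·y = 1245.674878
det = 134.518·50.644 − -82.584·151.110 = 19291.797832
x = (-1063.811311·50.644 − -82.584·1245.674878) / 19291.797832 = 2.539792
y = (134.518·1245.674878 − -1063.811311·151.110) / 19291.797832 = 17.018539
|P − Q| = √((2.539792 − 10.161)² + (17.018539 − -39.431)²) = 56.961683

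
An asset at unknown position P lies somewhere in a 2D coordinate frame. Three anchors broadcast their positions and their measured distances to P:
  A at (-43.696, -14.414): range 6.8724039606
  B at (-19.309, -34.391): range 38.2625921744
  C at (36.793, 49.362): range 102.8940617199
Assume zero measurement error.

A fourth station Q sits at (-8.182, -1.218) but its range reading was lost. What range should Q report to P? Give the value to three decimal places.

eq1: (x + 43.696)² + (y + 14.414)² = 6.8724039606²
eq2: (x + 19.309)² + (y + 34.391)² = 38.2625921744²
eq3: (x − 36.793)² + (y − 49.362)² = 102.8940617199²
eq2−eq1, eq2−eq3 (x²,y² cancel):
  -48.774·x + 39.954·y = 1978.321474
  112.204·x + 167.506·y = -6888.408446
det = -48.774·167.506 − 39.954·112.204 = -12652.936260
x = (1978.321474·167.506 − 39.954·-6888.408446) / -12652.936260 = -47.941456
y = (-48.774·-6888.408446 − 1978.321474·112.204) / -12652.936260 = -9.009739
|P − Q| = √((-47.941456 − -8.182)² + (-9.009739 − -1.218)²) = 40.515744

40.516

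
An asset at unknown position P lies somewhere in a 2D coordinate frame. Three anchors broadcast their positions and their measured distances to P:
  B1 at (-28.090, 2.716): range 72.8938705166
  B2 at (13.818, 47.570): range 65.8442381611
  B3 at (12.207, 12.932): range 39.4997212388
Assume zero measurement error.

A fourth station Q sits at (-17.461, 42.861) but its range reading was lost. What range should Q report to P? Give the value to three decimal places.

eq1: (x + 28.090)² + (y − 2.716)² = 72.8938705166²
eq2: (x − 13.818)² + (y − 47.570)² = 65.8442381611²
eq3: (x − 12.207)² + (y − 12.932)² = 39.4997212388²
eq3−eq2, eq3−eq1 (x²,y² cancel):
  3.222·x + 69.276·y = -637.641170
  -80.594·x − 20.432·y = -3273.111098
det = 3.222·-20.432 − 69.276·-80.594 = 5517.398040
x = (-637.641170·-20.432 − 69.276·-3273.111098) / 5517.398040 = 43.458226
y = (3.222·-3273.111098 − -637.641170·-80.594) / 5517.398040 = -11.225584
|P − Q| = √((43.458226 − -17.461)² + (-11.225584 − 42.861)²) = 81.464782

81.465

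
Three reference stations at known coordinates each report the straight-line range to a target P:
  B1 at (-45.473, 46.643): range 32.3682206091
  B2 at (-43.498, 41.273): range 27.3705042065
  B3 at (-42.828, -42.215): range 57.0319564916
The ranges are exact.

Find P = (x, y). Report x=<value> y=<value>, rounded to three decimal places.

x=-49.066 y=14.475

eq1: (x + 45.473)² + (y − 46.643)² = 32.3682206091²
eq2: (x + 43.498)² + (y − 41.273)² = 27.3705042065²
eq3: (x + 42.828)² + (y + 42.215)² = 57.0319564916²
eq1−eq2, eq1−eq3 (x²,y² cancel):
  3.950·x − 10.740·y = -349.269440
  5.290·x − 177.716·y = -2831.961725
det = 3.950·-177.716 − -10.740·5.290 = -645.163600
x = (-349.269440·-177.716 − -10.740·-2831.961725) / -645.163600 = -49.065848
y = (3.950·-2831.961725 − -349.269440·5.290) / -645.163600 = 14.474799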